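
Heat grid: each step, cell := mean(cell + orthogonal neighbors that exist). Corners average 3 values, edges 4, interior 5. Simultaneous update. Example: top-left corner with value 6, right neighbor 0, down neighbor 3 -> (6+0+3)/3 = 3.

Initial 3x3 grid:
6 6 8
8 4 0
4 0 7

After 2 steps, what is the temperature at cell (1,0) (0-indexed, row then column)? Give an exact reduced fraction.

Step 1: cell (1,0) = 11/2
Step 2: cell (1,0) = 593/120
Full grid after step 2:
  109/18 157/30 185/36
  593/120 118/25 307/80
  53/12 821/240 65/18

Answer: 593/120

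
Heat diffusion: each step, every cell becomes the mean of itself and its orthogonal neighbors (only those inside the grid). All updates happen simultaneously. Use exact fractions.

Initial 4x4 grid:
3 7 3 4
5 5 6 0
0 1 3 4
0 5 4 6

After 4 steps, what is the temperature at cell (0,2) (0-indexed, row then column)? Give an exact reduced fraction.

Step 1: cell (0,2) = 5
Step 2: cell (0,2) = 457/120
Step 3: cell (0,2) = 7337/1800
Step 4: cell (0,2) = 207869/54000
Full grid after step 4:
  1901/480 14701/3600 207869/54000 242483/64800
  51491/14400 73001/20000 679001/180000 779261/216000
  5033/1728 583687/180000 633391/180000 799573/216000
  172237/64800 64441/21600 378689/108000 240133/64800

Answer: 207869/54000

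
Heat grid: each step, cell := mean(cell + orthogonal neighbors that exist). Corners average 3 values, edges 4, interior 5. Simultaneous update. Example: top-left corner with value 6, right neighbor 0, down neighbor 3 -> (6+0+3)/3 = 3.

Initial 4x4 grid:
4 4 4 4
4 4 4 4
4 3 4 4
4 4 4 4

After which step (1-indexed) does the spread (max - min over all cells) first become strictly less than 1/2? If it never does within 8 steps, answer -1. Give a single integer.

Step 1: max=4, min=15/4, spread=1/4
  -> spread < 1/2 first at step 1
Step 2: max=4, min=189/50, spread=11/50
Step 3: max=4, min=9233/2400, spread=367/2400
Step 4: max=2387/600, min=41629/10800, spread=1337/10800
Step 5: max=71531/18000, min=1254331/324000, spread=33227/324000
Step 6: max=427951/108000, min=37665673/9720000, spread=849917/9720000
Step 7: max=6411467/1620000, min=1132685653/291600000, spread=21378407/291600000
Step 8: max=1920311657/486000000, min=34025537629/8748000000, spread=540072197/8748000000

Answer: 1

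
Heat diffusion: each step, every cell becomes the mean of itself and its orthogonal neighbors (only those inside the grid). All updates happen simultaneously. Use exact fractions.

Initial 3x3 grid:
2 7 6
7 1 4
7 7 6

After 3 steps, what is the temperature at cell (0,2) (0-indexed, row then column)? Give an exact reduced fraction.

Step 1: cell (0,2) = 17/3
Step 2: cell (0,2) = 167/36
Step 3: cell (0,2) = 10717/2160
Full grid after step 3:
  10817/2160 2821/600 10717/2160
  72229/14400 31273/6000 70129/14400
  223/40 75329/14400 5771/1080

Answer: 10717/2160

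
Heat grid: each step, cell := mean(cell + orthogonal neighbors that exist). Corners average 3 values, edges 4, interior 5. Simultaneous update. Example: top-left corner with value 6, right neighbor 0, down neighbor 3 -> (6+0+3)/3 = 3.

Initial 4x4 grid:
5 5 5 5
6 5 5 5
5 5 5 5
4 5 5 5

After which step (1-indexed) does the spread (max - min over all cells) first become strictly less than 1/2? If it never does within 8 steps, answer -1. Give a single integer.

Answer: 2

Derivation:
Step 1: max=16/3, min=14/3, spread=2/3
Step 2: max=1247/240, min=173/36, spread=281/720
  -> spread < 1/2 first at step 2
Step 3: max=11177/2160, min=527/108, spread=637/2160
Step 4: max=332507/64800, min=79753/16200, spread=2699/12960
Step 5: max=9932081/1944000, min=2404441/486000, spread=314317/1944000
Step 6: max=296741699/58320000, min=192948713/38880000, spread=14637259/116640000
Step 7: max=8877557297/1749600000, min=29008108657/5832000000, spread=1751246999/17496000000
Step 8: max=265713777707/52488000000, min=290521187143/58320000000, spread=42447092783/524880000000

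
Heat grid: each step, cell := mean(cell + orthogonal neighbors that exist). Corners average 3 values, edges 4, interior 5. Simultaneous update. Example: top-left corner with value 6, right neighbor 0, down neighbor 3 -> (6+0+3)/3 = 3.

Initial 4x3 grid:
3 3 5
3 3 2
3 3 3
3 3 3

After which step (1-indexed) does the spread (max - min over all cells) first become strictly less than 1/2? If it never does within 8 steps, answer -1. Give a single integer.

Step 1: max=7/2, min=11/4, spread=3/4
Step 2: max=121/36, min=291/100, spread=203/450
  -> spread < 1/2 first at step 2
Step 3: max=23033/7200, min=887/300, spread=349/1440
Step 4: max=205403/64800, min=16009/5400, spread=2659/12960
Step 5: max=12148117/3888000, min=401839/135000, spread=2875769/19440000
Step 6: max=725914583/233280000, min=1075771/360000, spread=1152599/9331200
Step 7: max=43313149597/13996800000, min=2912321393/972000000, spread=6878607689/69984000000
Step 8: max=2591521429223/839808000000, min=68439707/22781250, spread=548480563/6718464000

Answer: 2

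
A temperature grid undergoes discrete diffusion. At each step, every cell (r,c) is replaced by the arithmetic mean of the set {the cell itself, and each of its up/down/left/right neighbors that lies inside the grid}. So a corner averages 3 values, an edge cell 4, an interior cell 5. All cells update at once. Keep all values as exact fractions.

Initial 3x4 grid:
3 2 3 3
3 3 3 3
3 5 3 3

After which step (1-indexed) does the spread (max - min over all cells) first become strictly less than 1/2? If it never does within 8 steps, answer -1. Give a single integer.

Answer: 3

Derivation:
Step 1: max=11/3, min=8/3, spread=1
Step 2: max=52/15, min=101/36, spread=119/180
Step 3: max=899/270, min=10451/3600, spread=4607/10800
  -> spread < 1/2 first at step 3
Step 4: max=350897/108000, min=106429/36000, spread=3161/10800
Step 5: max=3115157/972000, min=968549/324000, spread=20951/97200
Step 6: max=92434559/29160000, min=7324007/2430000, spread=181859/1166400
Step 7: max=5509824481/1749600000, min=883490651/291600000, spread=8355223/69984000
Step 8: max=328847498129/104976000000, min=3328460599/1093500000, spread=14904449/167961600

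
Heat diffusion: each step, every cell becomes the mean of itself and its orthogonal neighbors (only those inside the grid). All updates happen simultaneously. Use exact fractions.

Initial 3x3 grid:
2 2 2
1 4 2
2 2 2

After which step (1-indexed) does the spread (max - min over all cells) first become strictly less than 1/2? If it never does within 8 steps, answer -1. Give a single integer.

Step 1: max=5/2, min=5/3, spread=5/6
Step 2: max=239/100, min=467/240, spread=533/1200
  -> spread < 1/2 first at step 2
Step 3: max=5539/2400, min=4447/2160, spread=5381/21600
Step 4: max=24287/10800, min=1816523/864000, spread=126437/864000
Step 5: max=19277351/8640000, min=16619143/7776000, spread=7304729/77760000
Step 6: max=28646111/12960000, min=6686251907/3110400000, spread=188814733/3110400000
Step 7: max=22842063353/10368000000, min=60541089487/27993600000, spread=11324815661/279936000000
Step 8: max=307193609947/139968000000, min=24269568491963/11197440000000, spread=101973434599/3732480000000

Answer: 2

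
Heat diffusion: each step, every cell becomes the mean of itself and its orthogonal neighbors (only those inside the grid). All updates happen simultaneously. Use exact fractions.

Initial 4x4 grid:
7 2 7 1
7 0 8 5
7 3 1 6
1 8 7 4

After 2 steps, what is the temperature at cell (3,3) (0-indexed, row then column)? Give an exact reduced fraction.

Answer: 44/9

Derivation:
Step 1: cell (3,3) = 17/3
Step 2: cell (3,3) = 44/9
Full grid after step 2:
  175/36 107/24 511/120 83/18
  229/48 17/4 227/50 263/60
  1133/240 441/100 22/5 59/12
  175/36 1133/240 245/48 44/9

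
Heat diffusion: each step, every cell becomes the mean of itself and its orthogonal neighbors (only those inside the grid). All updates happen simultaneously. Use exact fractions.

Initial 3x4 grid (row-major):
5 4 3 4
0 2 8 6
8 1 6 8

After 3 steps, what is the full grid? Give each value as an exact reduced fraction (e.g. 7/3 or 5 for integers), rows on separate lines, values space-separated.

After step 1:
  3 7/2 19/4 13/3
  15/4 3 5 13/2
  3 17/4 23/4 20/3
After step 2:
  41/12 57/16 211/48 187/36
  51/16 39/10 5 45/8
  11/3 4 65/12 227/36
After step 3:
  61/18 611/160 1307/288 2191/432
  3401/960 393/100 1947/400 177/32
  521/144 1019/240 373/72 1249/216

Answer: 61/18 611/160 1307/288 2191/432
3401/960 393/100 1947/400 177/32
521/144 1019/240 373/72 1249/216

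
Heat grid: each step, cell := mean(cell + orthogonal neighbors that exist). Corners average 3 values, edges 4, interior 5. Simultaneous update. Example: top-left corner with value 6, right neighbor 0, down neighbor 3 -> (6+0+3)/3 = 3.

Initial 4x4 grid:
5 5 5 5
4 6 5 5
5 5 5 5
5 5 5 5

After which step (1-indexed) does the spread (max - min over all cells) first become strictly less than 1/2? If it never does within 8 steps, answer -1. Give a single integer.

Answer: 2

Derivation:
Step 1: max=21/4, min=14/3, spread=7/12
Step 2: max=513/100, min=233/48, spread=331/1200
  -> spread < 1/2 first at step 2
Step 3: max=2033/400, min=533/108, spread=1591/10800
Step 4: max=14557/2880, min=1072273/216000, spread=9751/108000
Step 5: max=72667/14400, min=10758017/2160000, spread=142033/2160000
Step 6: max=9069869/1800000, min=97004527/19440000, spread=4750291/97200000
Step 7: max=979201733/194400000, min=9710814929/1944000000, spread=9022489/216000000
Step 8: max=3260936447/648000000, min=87459638839/17496000000, spread=58564523/1749600000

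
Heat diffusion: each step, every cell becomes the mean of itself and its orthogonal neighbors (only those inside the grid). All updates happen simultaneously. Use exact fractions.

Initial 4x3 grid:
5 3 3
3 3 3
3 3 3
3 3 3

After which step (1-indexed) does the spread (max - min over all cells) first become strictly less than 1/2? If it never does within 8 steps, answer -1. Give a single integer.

Answer: 3

Derivation:
Step 1: max=11/3, min=3, spread=2/3
Step 2: max=32/9, min=3, spread=5/9
Step 3: max=365/108, min=3, spread=41/108
  -> spread < 1/2 first at step 3
Step 4: max=43097/12960, min=3, spread=4217/12960
Step 5: max=2541949/777600, min=10879/3600, spread=38417/155520
Step 6: max=151168211/46656000, min=218597/72000, spread=1903471/9331200
Step 7: max=8999069089/2799360000, min=6595759/2160000, spread=18038617/111974400
Step 8: max=537152982851/167961600000, min=596126759/194400000, spread=883978523/6718464000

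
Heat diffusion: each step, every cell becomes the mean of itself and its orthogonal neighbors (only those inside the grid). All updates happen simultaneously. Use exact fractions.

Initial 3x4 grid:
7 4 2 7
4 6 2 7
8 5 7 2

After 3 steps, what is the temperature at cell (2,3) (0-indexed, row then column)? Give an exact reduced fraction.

Step 1: cell (2,3) = 16/3
Step 2: cell (2,3) = 83/18
Step 3: cell (2,3) = 2657/540
Full grid after step 3:
  401/80 1183/240 643/144 638/135
  15877/2880 5843/1200 2923/600 6617/1440
  11887/2160 244/45 43/9 2657/540

Answer: 2657/540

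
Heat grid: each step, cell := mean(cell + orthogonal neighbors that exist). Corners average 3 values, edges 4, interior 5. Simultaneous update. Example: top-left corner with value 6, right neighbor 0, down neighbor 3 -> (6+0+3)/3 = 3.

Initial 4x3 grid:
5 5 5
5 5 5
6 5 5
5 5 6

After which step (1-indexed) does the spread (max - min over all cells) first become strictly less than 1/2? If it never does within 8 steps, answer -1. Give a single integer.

Step 1: max=16/3, min=5, spread=1/3
  -> spread < 1/2 first at step 1
Step 2: max=1267/240, min=5, spread=67/240
Step 3: max=11387/2160, min=241/48, spread=271/1080
Step 4: max=679999/129600, min=12121/2400, spread=5093/25920
Step 5: max=40691501/7776000, min=1094611/216000, spread=257101/1555200
Step 6: max=2434453999/466560000, min=32947967/6480000, spread=497603/3732480
Step 7: max=145762037141/27993600000, min=330246113/64800000, spread=123828653/1119744000
Step 8: max=8729221884319/1679616000000, min=29782295413/5832000000, spread=1215366443/13436928000

Answer: 1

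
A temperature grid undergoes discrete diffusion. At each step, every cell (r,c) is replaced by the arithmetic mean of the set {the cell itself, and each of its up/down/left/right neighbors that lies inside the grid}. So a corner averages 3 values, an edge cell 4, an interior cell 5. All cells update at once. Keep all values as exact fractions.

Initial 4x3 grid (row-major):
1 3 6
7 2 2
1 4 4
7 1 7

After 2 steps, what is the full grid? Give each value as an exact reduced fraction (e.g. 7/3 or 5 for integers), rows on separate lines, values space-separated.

After step 1:
  11/3 3 11/3
  11/4 18/5 7/2
  19/4 12/5 17/4
  3 19/4 4
After step 2:
  113/36 209/60 61/18
  443/120 61/20 901/240
  129/40 79/20 283/80
  25/6 283/80 13/3

Answer: 113/36 209/60 61/18
443/120 61/20 901/240
129/40 79/20 283/80
25/6 283/80 13/3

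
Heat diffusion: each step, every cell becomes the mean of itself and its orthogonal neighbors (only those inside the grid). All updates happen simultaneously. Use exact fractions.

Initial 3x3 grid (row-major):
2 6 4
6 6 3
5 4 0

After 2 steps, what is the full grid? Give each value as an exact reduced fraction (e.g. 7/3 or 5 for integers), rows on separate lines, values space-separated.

After step 1:
  14/3 9/2 13/3
  19/4 5 13/4
  5 15/4 7/3
After step 2:
  167/36 37/8 145/36
  233/48 17/4 179/48
  9/2 193/48 28/9

Answer: 167/36 37/8 145/36
233/48 17/4 179/48
9/2 193/48 28/9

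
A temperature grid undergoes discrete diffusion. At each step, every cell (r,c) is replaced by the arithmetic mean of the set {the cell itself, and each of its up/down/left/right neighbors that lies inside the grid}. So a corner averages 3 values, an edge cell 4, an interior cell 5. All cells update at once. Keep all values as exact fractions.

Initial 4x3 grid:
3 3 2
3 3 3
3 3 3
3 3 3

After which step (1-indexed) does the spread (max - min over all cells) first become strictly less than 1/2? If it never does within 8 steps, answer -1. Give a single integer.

Answer: 1

Derivation:
Step 1: max=3, min=8/3, spread=1/3
  -> spread < 1/2 first at step 1
Step 2: max=3, min=49/18, spread=5/18
Step 3: max=3, min=607/216, spread=41/216
Step 4: max=3, min=73543/25920, spread=4217/25920
Step 5: max=21521/7200, min=4456451/1555200, spread=38417/311040
Step 6: max=429403/144000, min=268735789/93312000, spread=1903471/18662400
Step 7: max=12844241/4320000, min=16195170911/5598720000, spread=18038617/223948800
Step 8: max=1153473241/388800000, min=974501417149/335923200000, spread=883978523/13436928000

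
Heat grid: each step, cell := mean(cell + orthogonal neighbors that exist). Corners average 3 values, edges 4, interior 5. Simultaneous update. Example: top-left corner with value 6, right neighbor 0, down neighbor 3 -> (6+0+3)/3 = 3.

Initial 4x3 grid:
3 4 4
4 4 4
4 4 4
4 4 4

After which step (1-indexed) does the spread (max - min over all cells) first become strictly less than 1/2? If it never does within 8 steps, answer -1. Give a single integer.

Step 1: max=4, min=11/3, spread=1/3
  -> spread < 1/2 first at step 1
Step 2: max=4, min=67/18, spread=5/18
Step 3: max=4, min=823/216, spread=41/216
Step 4: max=4, min=99463/25920, spread=4217/25920
Step 5: max=28721/7200, min=6011651/1555200, spread=38417/311040
Step 6: max=573403/144000, min=362047789/93312000, spread=1903471/18662400
Step 7: max=17164241/4320000, min=21793890911/5598720000, spread=18038617/223948800
Step 8: max=1542273241/388800000, min=1310424617149/335923200000, spread=883978523/13436928000

Answer: 1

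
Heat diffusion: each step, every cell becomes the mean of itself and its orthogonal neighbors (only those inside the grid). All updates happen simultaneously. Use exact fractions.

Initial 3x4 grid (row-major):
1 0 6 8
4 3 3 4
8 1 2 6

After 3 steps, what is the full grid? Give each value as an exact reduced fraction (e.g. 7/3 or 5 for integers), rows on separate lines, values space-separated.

Answer: 6067/2160 22723/7200 9341/2400 419/90
3863/1200 6313/2000 3829/1000 7049/1600
3691/1080 12499/3600 2179/600 2957/720

Derivation:
After step 1:
  5/3 5/2 17/4 6
  4 11/5 18/5 21/4
  13/3 7/2 3 4
After step 2:
  49/18 637/240 327/80 31/6
  61/20 79/25 183/50 377/80
  71/18 391/120 141/40 49/12
After step 3:
  6067/2160 22723/7200 9341/2400 419/90
  3863/1200 6313/2000 3829/1000 7049/1600
  3691/1080 12499/3600 2179/600 2957/720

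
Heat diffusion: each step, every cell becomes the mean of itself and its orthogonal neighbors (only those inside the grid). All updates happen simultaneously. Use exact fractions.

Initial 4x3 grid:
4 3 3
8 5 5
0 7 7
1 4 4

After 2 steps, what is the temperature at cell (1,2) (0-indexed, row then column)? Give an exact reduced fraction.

Step 1: cell (1,2) = 5
Step 2: cell (1,2) = 1201/240
Full grid after step 2:
  13/3 1081/240 149/36
  377/80 116/25 1201/240
  871/240 479/100 407/80
  29/9 229/60 59/12

Answer: 1201/240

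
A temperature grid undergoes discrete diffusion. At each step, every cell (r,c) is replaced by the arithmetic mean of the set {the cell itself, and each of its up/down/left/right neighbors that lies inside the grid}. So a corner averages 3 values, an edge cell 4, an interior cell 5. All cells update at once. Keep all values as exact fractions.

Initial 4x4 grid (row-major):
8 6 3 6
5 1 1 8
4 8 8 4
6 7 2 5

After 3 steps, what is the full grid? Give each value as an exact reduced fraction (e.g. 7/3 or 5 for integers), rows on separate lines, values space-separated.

After step 1:
  19/3 9/2 4 17/3
  9/2 21/5 21/5 19/4
  23/4 28/5 23/5 25/4
  17/3 23/4 11/2 11/3
After step 2:
  46/9 571/120 551/120 173/36
  1247/240 23/5 87/20 313/60
  1291/240 259/50 523/100 289/60
  103/18 1351/240 1171/240 185/36
After step 3:
  10847/2160 3431/720 3331/720 5261/1080
  7303/1440 28901/6000 14393/3000 1727/360
  38659/7200 15611/3000 29347/6000 9181/1800
  6023/1080 38539/7200 37579/7200 10681/2160

Answer: 10847/2160 3431/720 3331/720 5261/1080
7303/1440 28901/6000 14393/3000 1727/360
38659/7200 15611/3000 29347/6000 9181/1800
6023/1080 38539/7200 37579/7200 10681/2160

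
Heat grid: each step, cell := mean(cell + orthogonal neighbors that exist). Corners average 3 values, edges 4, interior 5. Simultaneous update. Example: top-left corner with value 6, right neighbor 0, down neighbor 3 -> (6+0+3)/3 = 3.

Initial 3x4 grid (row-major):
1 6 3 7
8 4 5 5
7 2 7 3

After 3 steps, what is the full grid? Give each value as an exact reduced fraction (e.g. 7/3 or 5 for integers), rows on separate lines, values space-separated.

After step 1:
  5 7/2 21/4 5
  5 5 24/5 5
  17/3 5 17/4 5
After step 2:
  9/2 75/16 371/80 61/12
  31/6 233/50 243/50 99/20
  47/9 239/48 381/80 19/4
After step 3:
  689/144 3697/800 11561/2400 3521/720
  8797/1800 3653/750 2387/500 5893/1200
  2213/432 35323/7200 11611/2400 1157/240

Answer: 689/144 3697/800 11561/2400 3521/720
8797/1800 3653/750 2387/500 5893/1200
2213/432 35323/7200 11611/2400 1157/240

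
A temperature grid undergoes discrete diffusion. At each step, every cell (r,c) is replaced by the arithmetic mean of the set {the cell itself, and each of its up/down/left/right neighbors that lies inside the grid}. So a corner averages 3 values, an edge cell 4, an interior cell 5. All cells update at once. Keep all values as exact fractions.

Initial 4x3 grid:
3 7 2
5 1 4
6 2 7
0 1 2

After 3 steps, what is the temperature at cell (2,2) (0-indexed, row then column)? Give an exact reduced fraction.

Step 1: cell (2,2) = 15/4
Step 2: cell (2,2) = 839/240
Step 3: cell (2,2) = 23777/7200
Full grid after step 3:
  2891/720 55189/14400 4189/1080
  2201/600 11113/3000 26237/7200
  11251/3600 9533/3000 23777/7200
  5789/2160 38609/14400 3187/1080

Answer: 23777/7200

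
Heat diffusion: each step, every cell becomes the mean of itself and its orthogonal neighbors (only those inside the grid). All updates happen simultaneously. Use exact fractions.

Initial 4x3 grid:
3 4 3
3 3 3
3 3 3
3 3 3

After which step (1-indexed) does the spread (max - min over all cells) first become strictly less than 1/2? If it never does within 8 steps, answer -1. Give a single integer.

Answer: 1

Derivation:
Step 1: max=10/3, min=3, spread=1/3
  -> spread < 1/2 first at step 1
Step 2: max=787/240, min=3, spread=67/240
Step 3: max=6917/2160, min=3, spread=437/2160
Step 4: max=2749531/864000, min=3009/1000, spread=29951/172800
Step 5: max=24543821/7776000, min=10204/3375, spread=206761/1555200
Step 6: max=9787395571/3110400000, min=16365671/5400000, spread=14430763/124416000
Step 7: max=584979741689/186624000000, min=1313652727/432000000, spread=139854109/1492992000
Step 8: max=35014791890251/11197440000000, min=118491228977/38880000000, spread=7114543559/89579520000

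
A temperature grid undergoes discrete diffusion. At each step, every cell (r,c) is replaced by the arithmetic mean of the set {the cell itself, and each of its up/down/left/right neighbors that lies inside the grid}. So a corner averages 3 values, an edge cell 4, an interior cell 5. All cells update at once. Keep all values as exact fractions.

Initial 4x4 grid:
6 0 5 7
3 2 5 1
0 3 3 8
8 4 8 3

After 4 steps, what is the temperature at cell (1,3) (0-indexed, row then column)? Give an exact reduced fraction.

Step 1: cell (1,3) = 21/4
Step 2: cell (1,3) = 62/15
Step 3: cell (1,3) = 16261/3600
Step 4: cell (1,3) = 457267/108000
Full grid after step 4:
  2477/800 61529/18000 203531/54000 136411/32400
  78707/24000 203669/60000 362821/90000 457267/108000
  254017/72000 7863/2000 754289/180000 505543/108000
  43319/10800 33193/8000 1014851/216000 61687/12960

Answer: 457267/108000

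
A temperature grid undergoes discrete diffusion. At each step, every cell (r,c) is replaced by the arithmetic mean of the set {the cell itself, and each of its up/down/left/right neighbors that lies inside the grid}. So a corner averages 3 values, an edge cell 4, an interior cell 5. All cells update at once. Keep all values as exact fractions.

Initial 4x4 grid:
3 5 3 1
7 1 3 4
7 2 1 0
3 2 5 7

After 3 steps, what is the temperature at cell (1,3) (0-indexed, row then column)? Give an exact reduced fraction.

Answer: 9461/3600

Derivation:
Step 1: cell (1,3) = 2
Step 2: cell (1,3) = 151/60
Step 3: cell (1,3) = 9461/3600
Full grid after step 3:
  2947/720 4141/1200 10451/3600 1411/540
  9487/2400 6881/2000 209/75 9461/3600
  9343/2400 827/250 5879/2000 1169/400
  673/180 8233/2400 7769/2400 2309/720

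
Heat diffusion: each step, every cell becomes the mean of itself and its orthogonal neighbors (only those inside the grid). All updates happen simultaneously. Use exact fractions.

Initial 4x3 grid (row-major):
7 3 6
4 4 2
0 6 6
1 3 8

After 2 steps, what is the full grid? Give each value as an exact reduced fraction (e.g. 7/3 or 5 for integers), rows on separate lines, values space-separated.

After step 1:
  14/3 5 11/3
  15/4 19/5 9/2
  11/4 19/5 11/2
  4/3 9/2 17/3
After step 2:
  161/36 257/60 79/18
  449/120 417/100 131/30
  349/120 407/100 73/15
  103/36 153/40 47/9

Answer: 161/36 257/60 79/18
449/120 417/100 131/30
349/120 407/100 73/15
103/36 153/40 47/9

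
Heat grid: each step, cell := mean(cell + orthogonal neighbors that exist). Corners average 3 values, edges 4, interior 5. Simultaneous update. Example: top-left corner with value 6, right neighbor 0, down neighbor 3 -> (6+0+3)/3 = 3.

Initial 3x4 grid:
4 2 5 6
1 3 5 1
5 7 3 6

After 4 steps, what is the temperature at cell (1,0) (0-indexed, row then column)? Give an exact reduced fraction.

Step 1: cell (1,0) = 13/4
Step 2: cell (1,0) = 811/240
Step 3: cell (1,0) = 10141/2880
Step 4: cell (1,0) = 630599/172800
Full grid after step 4:
  89171/25920 78923/21600 3083/800 5839/1440
  630599/172800 271459/72000 72821/18000 350309/86400
  99521/25920 174121/43200 176857/43200 13579/3240

Answer: 630599/172800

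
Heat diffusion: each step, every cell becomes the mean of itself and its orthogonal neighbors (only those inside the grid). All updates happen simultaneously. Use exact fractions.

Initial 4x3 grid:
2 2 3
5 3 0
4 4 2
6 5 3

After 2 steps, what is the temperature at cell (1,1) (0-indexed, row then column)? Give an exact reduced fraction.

Step 1: cell (1,1) = 14/5
Step 2: cell (1,1) = 72/25
Full grid after step 2:
  3 299/120 37/18
  281/80 72/25 523/240
  337/80 179/50 671/240
  19/4 493/120 121/36

Answer: 72/25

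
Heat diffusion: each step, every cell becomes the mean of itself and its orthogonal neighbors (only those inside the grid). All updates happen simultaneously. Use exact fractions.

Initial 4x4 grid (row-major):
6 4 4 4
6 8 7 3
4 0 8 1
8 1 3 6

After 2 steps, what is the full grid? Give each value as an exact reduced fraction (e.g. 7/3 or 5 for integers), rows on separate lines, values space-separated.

After step 1:
  16/3 11/2 19/4 11/3
  6 5 6 15/4
  9/2 21/5 19/5 9/2
  13/3 3 9/2 10/3
After step 2:
  101/18 247/48 239/48 73/18
  125/24 267/50 233/50 215/48
  571/120 41/10 23/5 923/240
  71/18 481/120 439/120 37/9

Answer: 101/18 247/48 239/48 73/18
125/24 267/50 233/50 215/48
571/120 41/10 23/5 923/240
71/18 481/120 439/120 37/9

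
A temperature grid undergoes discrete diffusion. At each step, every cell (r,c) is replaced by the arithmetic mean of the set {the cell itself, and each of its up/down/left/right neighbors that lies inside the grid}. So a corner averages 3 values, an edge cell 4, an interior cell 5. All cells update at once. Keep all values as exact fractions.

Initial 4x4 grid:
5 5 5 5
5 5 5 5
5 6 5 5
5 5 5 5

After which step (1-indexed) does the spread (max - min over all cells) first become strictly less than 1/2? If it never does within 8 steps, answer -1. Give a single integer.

Answer: 1

Derivation:
Step 1: max=21/4, min=5, spread=1/4
  -> spread < 1/2 first at step 1
Step 2: max=261/50, min=5, spread=11/50
Step 3: max=12367/2400, min=5, spread=367/2400
Step 4: max=55571/10800, min=3013/600, spread=1337/10800
Step 5: max=1661669/324000, min=90469/18000, spread=33227/324000
Step 6: max=49814327/9720000, min=544049/108000, spread=849917/9720000
Step 7: max=1491714347/291600000, min=8168533/1620000, spread=21378407/291600000
Step 8: max=44706462371/8748000000, min=2453688343/486000000, spread=540072197/8748000000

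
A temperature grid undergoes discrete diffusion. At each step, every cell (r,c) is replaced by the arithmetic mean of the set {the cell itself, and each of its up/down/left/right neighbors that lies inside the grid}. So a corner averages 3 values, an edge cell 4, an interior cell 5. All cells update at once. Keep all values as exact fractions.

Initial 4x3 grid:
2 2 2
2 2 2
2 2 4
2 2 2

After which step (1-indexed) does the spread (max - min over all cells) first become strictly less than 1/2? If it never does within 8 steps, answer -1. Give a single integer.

Answer: 3

Derivation:
Step 1: max=8/3, min=2, spread=2/3
Step 2: max=151/60, min=2, spread=31/60
Step 3: max=1291/540, min=2, spread=211/540
  -> spread < 1/2 first at step 3
Step 4: max=124897/54000, min=1847/900, spread=14077/54000
Step 5: max=1112407/486000, min=111683/54000, spread=5363/24300
Step 6: max=32900809/14580000, min=62869/30000, spread=93859/583200
Step 7: max=1959874481/874800000, min=102536467/48600000, spread=4568723/34992000
Step 8: max=116756435629/52488000000, min=3097618889/1458000000, spread=8387449/83980800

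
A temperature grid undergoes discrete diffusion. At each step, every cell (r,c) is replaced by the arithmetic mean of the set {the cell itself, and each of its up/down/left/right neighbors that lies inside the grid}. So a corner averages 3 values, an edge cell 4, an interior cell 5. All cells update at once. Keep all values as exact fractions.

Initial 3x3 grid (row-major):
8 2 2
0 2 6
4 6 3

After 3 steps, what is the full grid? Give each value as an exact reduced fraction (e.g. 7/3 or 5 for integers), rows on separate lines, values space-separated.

Answer: 1823/540 24457/7200 7487/2160
24757/7200 441/125 52189/14400
7697/2160 53239/14400 691/180

Derivation:
After step 1:
  10/3 7/2 10/3
  7/2 16/5 13/4
  10/3 15/4 5
After step 2:
  31/9 401/120 121/36
  401/120 86/25 887/240
  127/36 917/240 4
After step 3:
  1823/540 24457/7200 7487/2160
  24757/7200 441/125 52189/14400
  7697/2160 53239/14400 691/180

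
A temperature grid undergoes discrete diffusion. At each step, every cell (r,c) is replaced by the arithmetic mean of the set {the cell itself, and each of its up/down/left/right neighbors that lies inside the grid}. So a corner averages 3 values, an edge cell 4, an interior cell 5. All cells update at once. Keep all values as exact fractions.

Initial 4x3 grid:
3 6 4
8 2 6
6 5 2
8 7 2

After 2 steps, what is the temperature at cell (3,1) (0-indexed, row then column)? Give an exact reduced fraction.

Answer: 617/120

Derivation:
Step 1: cell (3,1) = 11/2
Step 2: cell (3,1) = 617/120
Full grid after step 2:
  85/18 403/80 151/36
  677/120 109/25 1079/240
  229/40 129/25 919/240
  77/12 617/120 155/36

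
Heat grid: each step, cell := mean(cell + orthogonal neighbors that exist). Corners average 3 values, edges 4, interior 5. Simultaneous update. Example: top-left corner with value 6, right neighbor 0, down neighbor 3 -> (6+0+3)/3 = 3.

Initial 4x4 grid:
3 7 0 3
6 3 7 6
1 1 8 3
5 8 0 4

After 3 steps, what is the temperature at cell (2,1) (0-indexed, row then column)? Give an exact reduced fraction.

Step 1: cell (2,1) = 21/5
Step 2: cell (2,1) = 391/100
Step 3: cell (2,1) = 6229/1500
Full grid after step 3:
  563/135 7307/1800 2507/600 491/120
  3601/900 1261/300 857/200 5089/1200
  884/225 6229/1500 2483/600 15559/3600
  1079/270 884/225 3781/900 4279/1080

Answer: 6229/1500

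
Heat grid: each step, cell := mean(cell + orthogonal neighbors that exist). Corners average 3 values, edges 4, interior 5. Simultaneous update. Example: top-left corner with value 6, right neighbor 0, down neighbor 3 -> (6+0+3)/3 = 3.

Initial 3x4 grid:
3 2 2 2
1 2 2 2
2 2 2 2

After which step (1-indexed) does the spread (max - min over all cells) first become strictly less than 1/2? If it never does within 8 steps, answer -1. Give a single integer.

Answer: 2

Derivation:
Step 1: max=9/4, min=5/3, spread=7/12
Step 2: max=25/12, min=28/15, spread=13/60
  -> spread < 1/2 first at step 2
Step 3: max=4901/2400, min=253/135, spread=3629/21600
Step 4: max=48469/24000, min=62399/32400, spread=60683/648000
Step 5: max=434189/216000, min=1878053/972000, spread=30319/388800
Step 6: max=12969233/6480000, min=113639047/58320000, spread=61681/1166400
Step 7: max=388630361/194400000, min=3418652299/1749600000, spread=1580419/34992000
Step 8: max=23260774099/11664000000, min=205818082391/104976000000, spread=7057769/209952000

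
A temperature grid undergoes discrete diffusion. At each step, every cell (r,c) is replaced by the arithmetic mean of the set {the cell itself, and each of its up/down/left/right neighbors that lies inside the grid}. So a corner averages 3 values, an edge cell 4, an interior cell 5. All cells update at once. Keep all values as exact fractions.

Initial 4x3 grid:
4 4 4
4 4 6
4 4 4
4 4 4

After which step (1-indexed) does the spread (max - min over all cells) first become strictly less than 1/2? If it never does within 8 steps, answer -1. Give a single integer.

Answer: 3

Derivation:
Step 1: max=14/3, min=4, spread=2/3
Step 2: max=271/60, min=4, spread=31/60
Step 3: max=2371/540, min=4, spread=211/540
  -> spread < 1/2 first at step 3
Step 4: max=232897/54000, min=3647/900, spread=14077/54000
Step 5: max=2084407/486000, min=219683/54000, spread=5363/24300
Step 6: max=62060809/14580000, min=122869/30000, spread=93859/583200
Step 7: max=3709474481/874800000, min=199736467/48600000, spread=4568723/34992000
Step 8: max=221732435629/52488000000, min=6013618889/1458000000, spread=8387449/83980800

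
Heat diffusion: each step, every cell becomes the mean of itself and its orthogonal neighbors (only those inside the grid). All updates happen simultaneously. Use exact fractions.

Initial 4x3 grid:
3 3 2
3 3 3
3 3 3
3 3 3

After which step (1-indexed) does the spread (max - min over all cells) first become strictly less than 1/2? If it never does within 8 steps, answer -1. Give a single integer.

Step 1: max=3, min=8/3, spread=1/3
  -> spread < 1/2 first at step 1
Step 2: max=3, min=49/18, spread=5/18
Step 3: max=3, min=607/216, spread=41/216
Step 4: max=3, min=73543/25920, spread=4217/25920
Step 5: max=21521/7200, min=4456451/1555200, spread=38417/311040
Step 6: max=429403/144000, min=268735789/93312000, spread=1903471/18662400
Step 7: max=12844241/4320000, min=16195170911/5598720000, spread=18038617/223948800
Step 8: max=1153473241/388800000, min=974501417149/335923200000, spread=883978523/13436928000

Answer: 1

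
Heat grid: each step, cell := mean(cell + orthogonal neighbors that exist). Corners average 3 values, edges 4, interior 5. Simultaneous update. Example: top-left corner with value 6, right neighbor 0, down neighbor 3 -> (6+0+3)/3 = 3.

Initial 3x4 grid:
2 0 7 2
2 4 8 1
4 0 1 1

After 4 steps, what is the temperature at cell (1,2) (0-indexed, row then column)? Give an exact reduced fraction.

Answer: 107191/36000

Derivation:
Step 1: cell (1,2) = 21/5
Step 2: cell (1,2) = 67/20
Step 3: cell (1,2) = 3739/1200
Step 4: cell (1,2) = 107191/36000
Full grid after step 4:
  8887/3240 63929/21600 70013/21600 21077/6480
  111493/43200 102061/36000 107191/36000 129601/43200
  10861/4320 12437/4800 12989/4800 11653/4320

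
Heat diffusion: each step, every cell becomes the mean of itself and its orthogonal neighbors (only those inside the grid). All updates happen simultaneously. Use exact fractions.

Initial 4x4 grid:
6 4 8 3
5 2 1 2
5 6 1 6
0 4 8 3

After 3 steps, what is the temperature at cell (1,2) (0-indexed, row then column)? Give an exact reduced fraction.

Answer: 5501/1500

Derivation:
Step 1: cell (1,2) = 14/5
Step 2: cell (1,2) = 89/25
Step 3: cell (1,2) = 5501/1500
Full grid after step 3:
  1621/360 103/24 7097/1800 1997/540
  1007/240 4031/1000 5501/1500 6587/1800
  4771/1200 1903/500 11879/3000 6787/1800
  683/180 1627/400 14579/3600 4637/1080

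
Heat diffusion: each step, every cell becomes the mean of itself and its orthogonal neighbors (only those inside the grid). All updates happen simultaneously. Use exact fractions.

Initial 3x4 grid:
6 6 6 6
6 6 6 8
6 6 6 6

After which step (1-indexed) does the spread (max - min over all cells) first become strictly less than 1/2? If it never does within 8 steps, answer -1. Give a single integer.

Step 1: max=20/3, min=6, spread=2/3
Step 2: max=787/120, min=6, spread=67/120
Step 3: max=6917/1080, min=6, spread=437/1080
  -> spread < 1/2 first at step 3
Step 4: max=2749531/432000, min=3009/500, spread=29951/86400
Step 5: max=24543821/3888000, min=20408/3375, spread=206761/777600
Step 6: max=9787395571/1555200000, min=16365671/2700000, spread=14430763/62208000
Step 7: max=584979741689/93312000000, min=1313652727/216000000, spread=139854109/746496000
Step 8: max=35014791890251/5598720000000, min=118491228977/19440000000, spread=7114543559/44789760000

Answer: 3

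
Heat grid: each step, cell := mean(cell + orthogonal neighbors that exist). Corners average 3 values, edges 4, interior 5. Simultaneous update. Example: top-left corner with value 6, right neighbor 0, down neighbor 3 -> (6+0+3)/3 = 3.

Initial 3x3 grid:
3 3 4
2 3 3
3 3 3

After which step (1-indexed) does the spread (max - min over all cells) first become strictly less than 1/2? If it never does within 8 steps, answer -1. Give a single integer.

Answer: 3

Derivation:
Step 1: max=10/3, min=8/3, spread=2/3
Step 2: max=59/18, min=653/240, spread=401/720
Step 3: max=3379/1080, min=6043/2160, spread=143/432
  -> spread < 1/2 first at step 3
Step 4: max=200723/64800, min=371321/129600, spread=1205/5184
Step 5: max=11853031/3888000, min=22437187/7776000, spread=10151/62208
Step 6: max=706633007/233280000, min=1359817889/466560000, spread=85517/746496
Step 7: max=42119195179/13996800000, min=81987043483/27993600000, spread=720431/8957952
Step 8: max=2518041044363/839808000000, min=4941250510601/1679616000000, spread=6069221/107495424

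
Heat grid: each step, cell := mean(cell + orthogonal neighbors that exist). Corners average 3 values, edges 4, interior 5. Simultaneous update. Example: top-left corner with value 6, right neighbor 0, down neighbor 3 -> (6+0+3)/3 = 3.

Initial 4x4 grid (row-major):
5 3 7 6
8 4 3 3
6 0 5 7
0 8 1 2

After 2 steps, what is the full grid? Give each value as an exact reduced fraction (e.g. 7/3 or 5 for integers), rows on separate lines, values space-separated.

After step 1:
  16/3 19/4 19/4 16/3
  23/4 18/5 22/5 19/4
  7/2 23/5 16/5 17/4
  14/3 9/4 4 10/3
After step 2:
  95/18 553/120 577/120 89/18
  1091/240 231/50 207/50 281/60
  1111/240 343/100 409/100 233/60
  125/36 931/240 767/240 139/36

Answer: 95/18 553/120 577/120 89/18
1091/240 231/50 207/50 281/60
1111/240 343/100 409/100 233/60
125/36 931/240 767/240 139/36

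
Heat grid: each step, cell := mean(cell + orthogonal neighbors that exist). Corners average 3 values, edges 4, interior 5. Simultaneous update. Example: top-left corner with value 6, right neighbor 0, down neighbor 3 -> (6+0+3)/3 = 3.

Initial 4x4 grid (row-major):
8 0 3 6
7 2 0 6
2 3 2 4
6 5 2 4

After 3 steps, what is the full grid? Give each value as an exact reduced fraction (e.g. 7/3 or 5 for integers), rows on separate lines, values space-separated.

Answer: 2813/720 2099/600 647/200 437/120
9451/2400 6567/2000 3199/1000 4117/1200
28289/7200 10201/3000 18503/6000 12403/3600
4309/1080 25649/7200 23921/7200 7277/2160

Derivation:
After step 1:
  5 13/4 9/4 5
  19/4 12/5 13/5 4
  9/2 14/5 11/5 4
  13/3 4 13/4 10/3
After step 2:
  13/3 129/40 131/40 15/4
  333/80 79/25 269/100 39/10
  983/240 159/50 297/100 203/60
  77/18 863/240 767/240 127/36
After step 3:
  2813/720 2099/600 647/200 437/120
  9451/2400 6567/2000 3199/1000 4117/1200
  28289/7200 10201/3000 18503/6000 12403/3600
  4309/1080 25649/7200 23921/7200 7277/2160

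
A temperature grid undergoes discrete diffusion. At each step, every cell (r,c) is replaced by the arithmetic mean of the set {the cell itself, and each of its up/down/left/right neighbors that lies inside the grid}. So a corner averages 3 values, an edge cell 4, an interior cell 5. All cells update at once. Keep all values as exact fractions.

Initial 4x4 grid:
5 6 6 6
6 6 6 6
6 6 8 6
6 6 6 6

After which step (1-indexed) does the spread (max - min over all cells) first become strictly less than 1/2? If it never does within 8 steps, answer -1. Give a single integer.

Step 1: max=13/2, min=17/3, spread=5/6
Step 2: max=161/25, min=103/18, spread=323/450
Step 3: max=7567/1200, min=1255/216, spread=5353/10800
  -> spread < 1/2 first at step 3
Step 4: max=33971/5400, min=190589/32400, spread=13237/32400
Step 5: max=1013669/162000, min=5754887/972000, spread=327127/972000
Step 6: max=30352997/4860000, min=34757833/5832000, spread=8328817/29160000
Step 7: max=453667291/72900000, min=1046921437/174960000, spread=209400307/874800000
Step 8: max=27153681371/4374000000, min=157634951129/26244000000, spread=5287137097/26244000000

Answer: 3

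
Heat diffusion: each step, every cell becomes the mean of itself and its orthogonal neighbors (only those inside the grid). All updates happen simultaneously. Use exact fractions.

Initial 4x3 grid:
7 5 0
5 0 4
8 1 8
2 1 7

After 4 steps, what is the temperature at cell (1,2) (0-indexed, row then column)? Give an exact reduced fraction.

Step 1: cell (1,2) = 3
Step 2: cell (1,2) = 7/2
Step 3: cell (1,2) = 1069/300
Step 4: cell (1,2) = 1831/500
Full grid after step 4:
  130013/32400 50767/13500 4787/1350
  432371/108000 171079/45000 1831/500
  424001/108000 154423/40000 104719/27000
  498257/129600 1125851/288000 514957/129600

Answer: 1831/500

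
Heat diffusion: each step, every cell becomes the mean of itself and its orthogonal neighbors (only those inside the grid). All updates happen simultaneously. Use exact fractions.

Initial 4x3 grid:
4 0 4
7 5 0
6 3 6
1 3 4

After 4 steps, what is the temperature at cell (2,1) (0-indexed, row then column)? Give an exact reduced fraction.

Answer: 1318577/360000

Derivation:
Step 1: cell (2,1) = 23/5
Step 2: cell (2,1) = 357/100
Step 3: cell (2,1) = 11849/3000
Step 4: cell (2,1) = 1318577/360000
Full grid after step 4:
  487877/129600 964681/288000 416827/129600
  821287/216000 442309/120000 177353/54000
  857447/216000 1318577/360000 49067/13500
  488647/129600 3262333/864000 463897/129600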